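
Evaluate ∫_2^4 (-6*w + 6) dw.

By the power rule, an antiderivative is F(w) = -3*w**2 + 6*w.
Then F(4) - F(2) = (-24) - (0) = -24.

-24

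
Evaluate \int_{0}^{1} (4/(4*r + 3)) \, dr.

log(7/3)

Let u = 4*r + 3, so du = 4 dr. When r = 0, u = 3; when r = 1, u = 7.
The integral becomes ∫ 1/u du from 3 to 7, with antiderivative log(u).
Back in r: F(r) = log(4*r + 3).
Then F(1) - F(0) = (log(7)) - (log(3)) = log(7/3).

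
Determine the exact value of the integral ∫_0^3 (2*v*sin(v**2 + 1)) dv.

cos(1) - cos(10)

Let u = v**2 + 1, so du = 2*v dv. When v = 0, u = 1; when v = 3, u = 10.
The integral becomes ∫ sin(u) du from 1 to 10, with antiderivative -cos(u).
Back in v: F(v) = -cos(v**2 + 1).
Then F(3) - F(0) = (-cos(10)) - (-cos(1)) = cos(1) - cos(10).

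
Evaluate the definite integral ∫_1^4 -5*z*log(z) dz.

75/4 - 80*log(2)

Integrate by parts once (u = ln z, dv = -5*z dz).
An antiderivative is F(z) = -5*z**2*(2*log(z) - 1)/4.
Then F(4) - F(1) = (20 - 80*log(2)) - (5/4) = 75/4 - 80*log(2).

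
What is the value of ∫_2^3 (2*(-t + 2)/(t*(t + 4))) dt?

Factor the denominator: t**2 + 4*t = (t + 4)t.
Partial fractions: 2*(-t + 2)/(t*(t + 4)) = -3/(t + 4) + 1/t.
An antiderivative is F(t) = log(t) - 3*log(t + 4).
Then F(3) - F(2) = (-3*log(7) + log(3)) - (-3*log(3) - 2*log(2)) = -3*log(7) + 2*log(2) + 4*log(3).

-3*log(7) + 2*log(2) + 4*log(3)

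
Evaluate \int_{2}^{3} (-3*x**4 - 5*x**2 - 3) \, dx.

By the power rule, an antiderivative is F(x) = -3*x**5/5 - 5*x**3/3 - 3*x.
Then F(3) - F(2) = (-999/5) - (-578/15) = -2419/15.

-2419/15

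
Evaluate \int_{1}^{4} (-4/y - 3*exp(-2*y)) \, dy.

An antiderivative is F(y) = -4*log(y) + 3*exp(-2*y)/2.
Then F(4) - F(1) = (-8*log(2) + 3*exp(-8)/2) - (3*exp(-2)/2) = -8*log(2) - 3*exp(-2)/2 + 3*exp(-8)/2.

-8*log(2) - 3*exp(-2)/2 + 3*exp(-8)/2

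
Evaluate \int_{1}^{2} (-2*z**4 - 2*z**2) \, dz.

-256/15

By the power rule, an antiderivative is F(z) = -2*z**5/5 - 2*z**3/3.
Then F(2) - F(1) = (-272/15) - (-16/15) = -256/15.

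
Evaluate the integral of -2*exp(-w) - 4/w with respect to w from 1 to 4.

An antiderivative is F(w) = -4*log(w) + 2*exp(-w).
Then F(4) - F(1) = (-8*log(2) + 2*exp(-4)) - (2*exp(-1)) = -8*log(2) - 2*exp(-1) + 2*exp(-4).

-8*log(2) - 2*exp(-1) + 2*exp(-4)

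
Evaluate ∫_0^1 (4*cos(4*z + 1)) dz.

Let u = 4*z + 1, so du = 4 dz. When z = 0, u = 1; when z = 1, u = 5.
The integral becomes ∫ cos(u) du from 1 to 5, with antiderivative sin(u).
Back in z: F(z) = sin(4*z + 1).
Then F(1) - F(0) = (sin(5)) - (sin(1)) = sin(5) - sin(1).

sin(5) - sin(1)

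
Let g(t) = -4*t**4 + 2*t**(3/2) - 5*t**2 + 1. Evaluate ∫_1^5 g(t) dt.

By the power rule, an antiderivative is F(t) = 4*t**(5/2)/5 - 4*t**5/5 - 5*t**3/3 + t.
Then F(5) - F(1) = (-8110/3 + 20*sqrt(5)) - (-2/3) = -8108/3 + 20*sqrt(5).

-8108/3 + 20*sqrt(5)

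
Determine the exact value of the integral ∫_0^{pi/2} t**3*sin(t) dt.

Integrate by parts 3 times (u = t^3, dv = sin(t) dt).
An antiderivative is F(t) = -t**3*cos(t) + 3*t**2*sin(t) + 6*t*cos(t) - 6*sin(t).
Then F(pi/2) - F(0) = (-6 + 3*pi**2/4) - (0) = -6 + 3*pi**2/4.

-6 + 3*pi**2/4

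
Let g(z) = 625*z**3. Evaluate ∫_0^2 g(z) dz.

Let u = 5*z, so du = 5 dz. When z = 0, u = 0; when z = 2, u = 10.
The integral becomes ∫ u**3 du from 0 to 10, with antiderivative u**4/4.
Back in z: F(z) = 625*z**4/4.
Then F(2) - F(0) = (2500) - (0) = 2500.

2500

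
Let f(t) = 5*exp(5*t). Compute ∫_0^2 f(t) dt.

Let u = 5*t, so du = 5 dt. When t = 0, u = 0; when t = 2, u = 10.
The integral becomes ∫ exp(u) du from 0 to 10, with antiderivative exp(u).
Back in t: F(t) = exp(5*t).
Then F(2) - F(0) = (exp(10)) - (1) = -1 + exp(10).

-1 + exp(10)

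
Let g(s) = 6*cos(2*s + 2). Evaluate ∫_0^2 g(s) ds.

-3*sin(2) + 3*sin(6)

Let u = 2*s + 2, so du = 2 ds. When s = 0, u = 2; when s = 2, u = 6.
The integral becomes 3·∫ cos(u) du from 2 to 6, with antiderivative 3*sin(u).
Back in s: F(s) = 3*sin(2*s + 2).
Then F(2) - F(0) = (3*sin(6)) - (3*sin(2)) = -3*sin(2) + 3*sin(6).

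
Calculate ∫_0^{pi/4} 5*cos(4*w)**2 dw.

Use the identity cos^2(4*w) = (1 + cos(8*w))/2.
An antiderivative is F(w) = 5*w/2 + 5*sin(8*w)/16.
Then F(pi/4) - F(0) = (5*pi/8) - (0) = 5*pi/8.

5*pi/8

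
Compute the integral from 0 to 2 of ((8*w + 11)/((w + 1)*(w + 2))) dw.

3*log(3) + 5*log(2)

Factor the denominator: w**2 + 3*w + 2 = (w + 2)(w + 1).
Partial fractions: (8*w + 11)/((w + 1)*(w + 2)) = 5/(w + 2) + 3/(w + 1).
An antiderivative is F(w) = 3*log(w + 1) + 5*log(w + 2).
Then F(2) - F(0) = (3*log(3) + 10*log(2)) - (log(32)) = 3*log(3) + 5*log(2).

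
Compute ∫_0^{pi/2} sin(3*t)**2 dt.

Use the identity sin^2(3*t) = (1 - cos(6*t))/2.
An antiderivative is F(t) = t/2 - sin(6*t)/12.
Then F(pi/2) - F(0) = (pi/4) - (0) = pi/4.

pi/4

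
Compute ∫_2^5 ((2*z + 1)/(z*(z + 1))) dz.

log(5)

Factor the denominator: z**2 + z = (z + 1)z.
Partial fractions: (2*z + 1)/(z*(z + 1)) = 1/(z + 1) + 1/z.
An antiderivative is F(z) = log(z) + log(z + 1).
Then F(5) - F(2) = (log(30)) - (log(6)) = log(5).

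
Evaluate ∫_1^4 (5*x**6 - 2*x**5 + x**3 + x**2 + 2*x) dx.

By the power rule, an antiderivative is F(x) = 5*x**7/7 - x**6/3 + x**4/4 + x**3/3 + x**2.
Then F(4) - F(1) = (73072/7) - (55/28) = 292233/28.

292233/28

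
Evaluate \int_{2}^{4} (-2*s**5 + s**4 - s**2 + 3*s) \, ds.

By the power rule, an antiderivative is F(s) = -s**6/3 + s**5/5 - s**3/3 + 3*s**2/2.
Then F(4) - F(2) = (-17368/15) - (-58/5) = -17194/15.

-17194/15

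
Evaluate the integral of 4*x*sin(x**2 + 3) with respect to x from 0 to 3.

Let u = x**2 + 3, so du = 2*x dx. When x = 0, u = 3; when x = 3, u = 12.
The integral becomes 2·∫ sin(u) du from 3 to 12, with antiderivative -2*cos(u).
Back in x: F(x) = -2*cos(x**2 + 3).
Then F(3) - F(0) = (-2*cos(12)) - (-2*cos(3)) = 2*cos(3) - 2*cos(12).

2*cos(3) - 2*cos(12)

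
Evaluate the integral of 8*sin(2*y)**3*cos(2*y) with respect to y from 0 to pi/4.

1

Let u = sin(2*y), so du = 2*cos(2*y) dy. When y = 0, u = 0; when y = pi/4, u = 1.
The integral becomes 4·∫ u**3 du from 0 to 1, with antiderivative u**4.
Back in y: F(y) = sin(2*y)**4.
Then F(pi/4) - F(0) = (1) - (0) = 1.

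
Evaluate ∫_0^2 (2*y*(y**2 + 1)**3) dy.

156

Let u = y**2 + 1, so du = 2*y dy. When y = 0, u = 1; when y = 2, u = 5.
The integral becomes ∫ u**3 du from 1 to 5, with antiderivative u**4/4.
Back in y: F(y) = (y**2 + 1)**4/4.
Then F(2) - F(0) = (625/4) - (1/4) = 156.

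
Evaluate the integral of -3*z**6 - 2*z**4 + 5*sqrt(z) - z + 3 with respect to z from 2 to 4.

-770384/105 - 20*sqrt(2)/3

By the power rule, an antiderivative is F(z) = -3*z**7/7 - 2*z**5/5 + 10*z**(3/2)/3 - z**2/2 + 3*z.
Then F(4) - F(2) = (-777068/105) - (-2228/35 + 20*sqrt(2)/3) = -770384/105 - 20*sqrt(2)/3.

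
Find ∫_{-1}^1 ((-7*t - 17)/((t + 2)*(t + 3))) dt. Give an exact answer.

Factor the denominator: t**2 + 5*t + 6 = (t + 3)(t + 2).
Partial fractions: (-7*t - 17)/((t + 2)*(t + 3)) = -4/(t + 3) - 3/(t + 2).
An antiderivative is F(t) = -3*log(t + 2) - 4*log(t + 3).
Then F(1) - F(-1) = (-8*log(2) - 3*log(3)) - (-log(16)) = -3*log(3) - 4*log(2).

-3*log(3) - 4*log(2)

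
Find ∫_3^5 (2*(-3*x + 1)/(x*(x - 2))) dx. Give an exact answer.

-4*log(3) - log(5)

Factor the denominator: x**2 - 2*x = x(x - 2).
Partial fractions: 2*(-3*x + 1)/(x*(x - 2)) = -1/x - 5/(x - 2).
An antiderivative is F(x) = -log(x) - 5*log(x - 2).
Then F(5) - F(3) = (-5*log(3) - log(5)) - (-log(3)) = -4*log(3) - log(5).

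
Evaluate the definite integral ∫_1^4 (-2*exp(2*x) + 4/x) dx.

-exp(8) + 8*log(2) + exp(2)

An antiderivative is F(x) = -exp(2*x) + 4*log(x).
Then F(4) - F(1) = (-exp(8) + 8*log(2)) - (-exp(2)) = -exp(8) + 8*log(2) + exp(2).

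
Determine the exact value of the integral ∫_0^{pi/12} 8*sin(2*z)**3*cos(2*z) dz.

Let u = sin(2*z), so du = 2*cos(2*z) dz. When z = 0, u = 0; when z = pi/12, u = 1/2.
The integral becomes 4·∫ u**3 du from 0 to 1/2, with antiderivative u**4.
Back in z: F(z) = sin(2*z)**4.
Then F(pi/12) - F(0) = (1/16) - (0) = 1/16.

1/16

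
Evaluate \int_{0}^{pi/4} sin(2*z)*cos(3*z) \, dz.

Use the identity sin(2*z)cos(3*z) = [sin(5*z) + sin(-z)]/2.
An antiderivative is F(z) = cos(z)/2 - cos(5*z)/10.
Then F(pi/4) - F(0) = (3*sqrt(2)/10) - (2/5) = -2/5 + 3*sqrt(2)/10.

-2/5 + 3*sqrt(2)/10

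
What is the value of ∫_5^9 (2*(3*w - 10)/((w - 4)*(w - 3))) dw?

2*log(3) + 4*log(5)

Factor the denominator: w**2 - 7*w + 12 = (w - 3)(w - 4).
Partial fractions: 2*(3*w - 10)/((w - 4)*(w - 3)) = 2/(w - 3) + 4/(w - 4).
An antiderivative is F(w) = 4*log(w - 4) + 2*log(w - 3).
Then F(9) - F(5) = (2*log(2) + 2*log(3) + 4*log(5)) - (log(4)) = 2*log(3) + 4*log(5).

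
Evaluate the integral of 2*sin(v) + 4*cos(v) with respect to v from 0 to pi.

An antiderivative is F(v) = 4*sin(v) - 2*cos(v).
Then F(pi) - F(0) = (2) - (-2) = 4.

4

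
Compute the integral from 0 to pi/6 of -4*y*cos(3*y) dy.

4/9 - 2*pi/9

Integrate by parts once (u = y, dv = -4*cos(3*y) dy).
An antiderivative is F(y) = -4*y*sin(3*y)/3 - 4*cos(3*y)/9.
Then F(pi/6) - F(0) = (-2*pi/9) - (-4/9) = 4/9 - 2*pi/9.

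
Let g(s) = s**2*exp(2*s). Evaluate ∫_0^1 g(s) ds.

Integrate by parts twice (u = s^2, dv = exp(2*s) ds).
An antiderivative is F(s) = (2*s**2 - 2*s + 1)*exp(2*s)/4.
Then F(1) - F(0) = (exp(2)/4) - (1/4) = -1/4 + exp(2)/4.

-1/4 + exp(2)/4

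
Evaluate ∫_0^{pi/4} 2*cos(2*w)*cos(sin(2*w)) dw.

Let u = sin(2*w), so du = 2*cos(2*w) dw. When w = 0, u = 0; when w = pi/4, u = 1.
The integral becomes ∫ cos(u) du from 0 to 1, with antiderivative sin(u).
Back in w: F(w) = sin(sin(2*w)).
Then F(pi/4) - F(0) = (sin(1)) - (0) = sin(1).

sin(1)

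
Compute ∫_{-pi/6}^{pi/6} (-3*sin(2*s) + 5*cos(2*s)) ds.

An antiderivative is F(s) = 5*sin(2*s)/2 + 3*cos(2*s)/2.
Then F(pi/6) - F(-pi/6) = (3/4 + 5*sqrt(3)/4) - (3/4 - 5*sqrt(3)/4) = 5*sqrt(3)/2.

5*sqrt(3)/2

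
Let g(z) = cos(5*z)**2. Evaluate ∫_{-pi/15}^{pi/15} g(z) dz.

Use the identity cos^2(5*z) = (1 + cos(10*z))/2.
An antiderivative is F(z) = z/2 + sin(10*z)/20.
Then F(pi/15) - F(-pi/15) = (sqrt(3)/40 + pi/30) - (-pi/30 - sqrt(3)/40) = sqrt(3)/20 + pi/15.

sqrt(3)/20 + pi/15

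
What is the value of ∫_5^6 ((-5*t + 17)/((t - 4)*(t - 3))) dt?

Factor the denominator: t**2 - 7*t + 12 = (t - 3)(t - 4).
Partial fractions: (-5*t + 17)/((t - 4)*(t - 3)) = -2/(t - 3) - 3/(t - 4).
An antiderivative is F(t) = -3*log(t - 4) - 2*log(t - 3).
Then F(6) - F(5) = (-log(72)) - (-log(4)) = -log(18).

-log(18)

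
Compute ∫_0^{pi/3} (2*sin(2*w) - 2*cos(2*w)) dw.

3/2 - sqrt(3)/2

An antiderivative is F(w) = -sin(2*w) - cos(2*w).
Then F(pi/3) - F(0) = (1/2 - sqrt(3)/2) - (-1) = 3/2 - sqrt(3)/2.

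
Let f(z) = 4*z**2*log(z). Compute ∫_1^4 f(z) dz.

-28 + 512*log(2)/3

Integrate by parts once (u = ln z, dv = 4*z**2 dz).
An antiderivative is F(z) = 4*z**3*(3*log(z) - 1)/9.
Then F(4) - F(1) = (-256/9 + 512*log(2)/3) - (-4/9) = -28 + 512*log(2)/3.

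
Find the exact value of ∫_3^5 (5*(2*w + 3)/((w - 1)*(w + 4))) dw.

-5*log(7) + 5*log(2) + 10*log(3)

Factor the denominator: w**2 + 3*w - 4 = (w + 4)(w - 1).
Partial fractions: 5*(2*w + 3)/((w - 1)*(w + 4)) = 5/(w + 4) + 5/(w - 1).
An antiderivative is F(w) = 5*log(w - 1) + 5*log(w + 4).
Then F(5) - F(3) = (10*log(2) + 10*log(3)) - (5*log(2) + 5*log(7)) = -5*log(7) + 5*log(2) + 10*log(3).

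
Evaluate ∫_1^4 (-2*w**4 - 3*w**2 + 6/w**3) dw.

By the power rule, an antiderivative is F(w) = -2*w**5/5 - w**3 - 3/w**2.
Then F(4) - F(1) = (-37903/80) - (-22/5) = -37551/80.

-37551/80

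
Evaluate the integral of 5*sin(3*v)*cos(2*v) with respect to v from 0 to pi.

Use the identity sin(3*v)cos(2*v) = [sin(5*v) + sin(v)]/2.
An antiderivative is F(v) = -5*cos(v)/2 - cos(5*v)/2.
Then F(pi) - F(0) = (3) - (-3) = 6.

6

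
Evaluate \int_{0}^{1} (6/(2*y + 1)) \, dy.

Let u = 2*y + 1, so du = 2 dy. When y = 0, u = 1; when y = 1, u = 3.
The integral becomes 3·∫ 1/u du from 1 to 3, with antiderivative 3*log(u).
Back in y: F(y) = 3*log(2*y + 1).
Then F(1) - F(0) = (log(27)) - (0) = log(27).

log(27)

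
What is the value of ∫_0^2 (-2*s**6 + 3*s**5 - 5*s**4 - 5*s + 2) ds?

By the power rule, an antiderivative is F(s) = -2*s**7/7 + s**6/2 - s**5 - 5*s**2/2 + 2*s.
Then F(2) - F(0) = (-298/7) - (0) = -298/7.

-298/7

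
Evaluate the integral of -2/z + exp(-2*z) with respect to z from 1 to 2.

(-4*exp(4)*log(2) - 1 + exp(2))*exp(-4)/2

An antiderivative is F(z) = -2*log(z) - exp(-2*z)/2.
Then F(2) - F(1) = (-2*log(2) - exp(-4)/2) - (-exp(-2)/2) = (-4*exp(4)*log(2) - 1 + exp(2))*exp(-4)/2.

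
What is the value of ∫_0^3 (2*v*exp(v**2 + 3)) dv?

Let u = v**2 + 3, so du = 2*v dv. When v = 0, u = 3; when v = 3, u = 12.
The integral becomes ∫ exp(u) du from 3 to 12, with antiderivative exp(u).
Back in v: F(v) = exp(v**2 + 3).
Then F(3) - F(0) = (exp(12)) - (exp(3)) = -exp(3) + exp(12).

-exp(3) + exp(12)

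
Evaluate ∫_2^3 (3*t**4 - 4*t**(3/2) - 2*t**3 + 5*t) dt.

By the power rule, an antiderivative is F(t) = -8*t**(5/2)/5 + 3*t**5/5 - t**4/2 + 5*t**2/2.
Then F(3) - F(2) = (639/5 - 72*sqrt(3)/5) - (106/5 - 32*sqrt(2)/5) = -72*sqrt(3)/5 + 32*sqrt(2)/5 + 533/5.

-72*sqrt(3)/5 + 32*sqrt(2)/5 + 533/5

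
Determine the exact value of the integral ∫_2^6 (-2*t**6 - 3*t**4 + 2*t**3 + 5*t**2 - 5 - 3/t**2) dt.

-8780717/105

By the power rule, an antiderivative is F(t) = -2*t**7/7 - 3*t**5/5 + t**4/2 + 5*t**3/3 - 5*t + 3/t.
Then F(6) - F(2) = (-5856817/70) - (-9017/210) = -8780717/105.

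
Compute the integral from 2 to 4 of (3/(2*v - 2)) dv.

3*log(3)/2

An antiderivative is F(v) = 3*log(2*v - 2)/2.
Then F(4) - F(2) = (3*log(6)/2) - (3*log(2)/2) = 3*log(3)/2.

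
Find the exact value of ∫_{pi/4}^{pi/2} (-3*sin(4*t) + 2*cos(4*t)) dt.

An antiderivative is F(t) = sin(4*t)/2 + 3*cos(4*t)/4.
Then F(pi/2) - F(pi/4) = (3/4) - (-3/4) = 3/2.

3/2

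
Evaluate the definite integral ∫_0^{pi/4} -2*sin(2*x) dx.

-1

An antiderivative is F(x) = cos(2*x).
Then F(pi/4) - F(0) = (0) - (1) = -1.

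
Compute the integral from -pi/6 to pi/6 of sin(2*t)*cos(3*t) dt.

Use the identity sin(2*t)cos(3*t) = [sin(5*t) + sin(-t)]/2.
An antiderivative is F(t) = cos(t)/2 - cos(5*t)/10.
Then F(pi/6) - F(-pi/6) = (3*sqrt(3)/10) - (3*sqrt(3)/10) = 0.

0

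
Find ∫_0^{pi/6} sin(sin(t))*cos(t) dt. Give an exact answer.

1 - cos(1/2)

Let u = sin(t), so du = cos(t) dt. When t = 0, u = 0; when t = pi/6, u = 1/2.
The integral becomes ∫ sin(u) du from 0 to 1/2, with antiderivative -cos(u).
Back in t: F(t) = -cos(sin(t)).
Then F(pi/6) - F(0) = (-cos(1/2)) - (-1) = 1 - cos(1/2).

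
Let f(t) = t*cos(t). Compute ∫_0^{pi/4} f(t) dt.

Integrate by parts once (u = t, dv = cos(t) dt).
An antiderivative is F(t) = t*sin(t) + cos(t).
Then F(pi/4) - F(0) = (sqrt(2)*(pi + 4)/8) - (1) = -1 + sqrt(2)*pi/8 + sqrt(2)/2.

-1 + sqrt(2)*pi/8 + sqrt(2)/2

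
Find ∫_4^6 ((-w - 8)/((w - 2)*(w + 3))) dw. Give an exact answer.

log(9/28)

Factor the denominator: w**2 + w - 6 = (w + 3)(w - 2).
Partial fractions: (-w - 8)/((w - 2)*(w + 3)) = 1/(w + 3) - 2/(w - 2).
An antiderivative is F(w) = -2*log(w - 2) + log(w + 3).
Then F(6) - F(4) = (log(9/16)) - (log(7/4)) = log(9/28).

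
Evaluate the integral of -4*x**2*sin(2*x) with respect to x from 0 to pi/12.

Integrate by parts twice (u = x^2, dv = -4*sin(2*x) dx).
An antiderivative is F(x) = 2*x**2*cos(2*x) - 2*x*sin(2*x) - cos(2*x).
Then F(pi/12) - F(0) = (-sqrt(3)/2 - pi/12 + sqrt(3)*pi**2/144) - (-1) = -sqrt(3)/2 - pi/12 + sqrt(3)*pi**2/144 + 1.

-sqrt(3)/2 - pi/12 + sqrt(3)*pi**2/144 + 1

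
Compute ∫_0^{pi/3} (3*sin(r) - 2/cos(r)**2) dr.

An antiderivative is F(r) = -3*cos(r) - 2*tan(r).
Then F(pi/3) - F(0) = (-2*sqrt(3) - 3/2) - (-3) = 3/2 - 2*sqrt(3).

3/2 - 2*sqrt(3)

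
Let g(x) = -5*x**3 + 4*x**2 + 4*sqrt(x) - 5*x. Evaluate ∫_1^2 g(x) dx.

By the power rule, an antiderivative is F(x) = -5*x**4/4 + 8*x**(3/2)/3 + 4*x**3/3 - 5*x**2/2.
Then F(2) - F(1) = (-58/3 + 16*sqrt(2)/3) - (1/4) = -235/12 + 16*sqrt(2)/3.

-235/12 + 16*sqrt(2)/3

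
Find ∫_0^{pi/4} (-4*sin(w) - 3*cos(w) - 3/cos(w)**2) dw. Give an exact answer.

An antiderivative is F(w) = -3*sin(w) + 4*cos(w) - 3*tan(w).
Then F(pi/4) - F(0) = (-3 + sqrt(2)/2) - (4) = -7 + sqrt(2)/2.

-7 + sqrt(2)/2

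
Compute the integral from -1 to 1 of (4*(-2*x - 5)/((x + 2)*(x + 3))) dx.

Factor the denominator: x**2 + 5*x + 6 = (x + 3)(x + 2).
Partial fractions: 4*(-2*x - 5)/((x + 2)*(x + 3)) = -4/(x + 3) - 4/(x + 2).
An antiderivative is F(x) = -4*log(x + 2) - 4*log(x + 3).
Then F(1) - F(-1) = (-8*log(2) - 4*log(3)) - (-log(16)) = -4*log(3) - 4*log(2).

-4*log(3) - 4*log(2)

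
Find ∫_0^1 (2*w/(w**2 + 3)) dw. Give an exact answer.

log(4/3)

Let u = w**2 + 3, so du = 2*w dw. When w = 0, u = 3; when w = 1, u = 4.
The integral becomes ∫ 1/u du from 3 to 4, with antiderivative log(u).
Back in w: F(w) = log(w**2 + 3).
Then F(1) - F(0) = (log(4)) - (log(3)) = log(4/3).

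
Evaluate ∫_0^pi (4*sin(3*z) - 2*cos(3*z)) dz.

An antiderivative is F(z) = -2*sin(3*z)/3 - 4*cos(3*z)/3.
Then F(pi) - F(0) = (4/3) - (-4/3) = 8/3.

8/3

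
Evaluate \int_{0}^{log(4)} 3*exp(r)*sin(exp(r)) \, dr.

Let u = exp(r), so du = exp(r) dr. When r = 0, u = 1; when r = log(4), u = 4.
The integral becomes 3·∫ sin(u) du from 1 to 4, with antiderivative -3*cos(u).
Back in r: F(r) = -3*cos(exp(r)).
Then F(log(4)) - F(0) = (-3*cos(4)) - (-3*cos(1)) = 3*cos(1) - 3*cos(4).

3*cos(1) - 3*cos(4)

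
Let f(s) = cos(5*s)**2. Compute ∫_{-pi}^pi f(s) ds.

pi

Use the identity cos^2(5*s) = (1 + cos(10*s))/2.
An antiderivative is F(s) = s/2 + sin(10*s)/20.
Then F(pi) - F(-pi) = (pi/2) - (-pi/2) = pi.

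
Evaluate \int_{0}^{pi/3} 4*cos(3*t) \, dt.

An antiderivative is F(t) = 4*sin(3*t)/3.
Then F(pi/3) - F(0) = (0) - (0) = 0.

0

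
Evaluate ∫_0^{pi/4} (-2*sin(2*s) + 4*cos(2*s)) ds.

An antiderivative is F(s) = 2*sin(2*s) + cos(2*s).
Then F(pi/4) - F(0) = (2) - (1) = 1.

1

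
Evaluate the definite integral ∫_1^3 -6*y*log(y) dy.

Integrate by parts once (u = ln y, dv = -6*y dy).
An antiderivative is F(y) = -3*y**2*(2*log(y) - 1)/2.
Then F(3) - F(1) = (27/2 - 27*log(3)) - (3/2) = 12 - 27*log(3).

12 - 27*log(3)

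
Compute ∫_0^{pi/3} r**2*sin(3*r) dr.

-4/27 + pi**2/27

Integrate by parts twice (u = r^2, dv = sin(3*r) dr).
An antiderivative is F(r) = -r**2*cos(3*r)/3 + 2*r*sin(3*r)/9 + 2*cos(3*r)/27.
Then F(pi/3) - F(0) = (-2/27 + pi**2/27) - (2/27) = -4/27 + pi**2/27.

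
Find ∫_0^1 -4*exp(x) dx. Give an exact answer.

4 - 4*E

An antiderivative is F(x) = -4*exp(x).
Then F(1) - F(0) = (-4*E) - (-4) = 4 - 4*E.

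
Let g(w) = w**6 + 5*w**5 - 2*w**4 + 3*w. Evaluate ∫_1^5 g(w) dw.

803844/35

By the power rule, an antiderivative is F(w) = w**7/7 + 5*w**6/6 - 2*w**5/5 + 3*w**2/2.
Then F(5) - F(1) = (482350/21) - (218/105) = 803844/35.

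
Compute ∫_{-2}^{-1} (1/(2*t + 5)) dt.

An antiderivative is F(t) = log(2*t + 5)/2.
Then F(-1) - F(-2) = (log(3)/2) - (0) = log(3)/2.

log(3)/2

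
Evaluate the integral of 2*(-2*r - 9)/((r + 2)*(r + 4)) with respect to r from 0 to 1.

-5*log(3) + log(5) + 3*log(2)

Factor the denominator: r**2 + 6*r + 8 = (r + 4)(r + 2).
Partial fractions: 2*(-2*r - 9)/((r + 2)*(r + 4)) = 1/(r + 4) - 5/(r + 2).
An antiderivative is F(r) = -5*log(r + 2) + log(r + 4).
Then F(1) - F(0) = (-5*log(3) + log(5)) - (-log(8)) = -5*log(3) + log(5) + 3*log(2).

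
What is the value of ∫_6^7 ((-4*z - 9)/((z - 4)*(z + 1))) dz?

Factor the denominator: z**2 - 3*z - 4 = (z + 1)(z - 4).
Partial fractions: (-4*z - 9)/((z - 4)*(z + 1)) = 1/(z + 1) - 5/(z - 4).
An antiderivative is F(z) = -5*log(z - 4) + log(z + 1).
Then F(7) - F(6) = (-5*log(3) + 3*log(2)) - (log(7/32)) = -5*log(3) - log(7) + 8*log(2).

-5*log(3) - log(7) + 8*log(2)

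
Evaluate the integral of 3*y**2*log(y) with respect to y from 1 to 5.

-124/3 + 125*log(5)

Integrate by parts once (u = ln y, dv = 3*y**2 dy).
An antiderivative is F(y) = y**3*(3*log(y) - 1)/3.
Then F(5) - F(1) = (-125/3 + 125*log(5)) - (-1/3) = -124/3 + 125*log(5).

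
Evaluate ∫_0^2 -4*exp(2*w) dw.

An antiderivative is F(w) = -2*exp(2*w).
Then F(2) - F(0) = (-2*exp(4)) - (-2) = 2 - 2*exp(4).

2 - 2*exp(4)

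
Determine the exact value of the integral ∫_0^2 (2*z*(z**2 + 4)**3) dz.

Let u = z**2 + 4, so du = 2*z dz. When z = 0, u = 4; when z = 2, u = 8.
The integral becomes ∫ u**3 du from 4 to 8, with antiderivative u**4/4.
Back in z: F(z) = (z**2 + 4)**4/4.
Then F(2) - F(0) = (1024) - (64) = 960.

960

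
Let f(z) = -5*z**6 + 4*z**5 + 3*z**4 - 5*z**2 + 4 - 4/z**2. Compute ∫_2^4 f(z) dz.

-883529/105

By the power rule, an antiderivative is F(z) = -5*z**7/7 + 2*z**6/3 + 3*z**5/5 - 5*z**3/3 + 4*z + 4/z.
Then F(4) - F(2) = (-295661/35) - (-3454/105) = -883529/105.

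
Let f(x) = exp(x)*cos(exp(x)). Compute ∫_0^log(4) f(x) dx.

-sin(1) + sin(4)

Let u = exp(x), so du = exp(x) dx. When x = 0, u = 1; when x = log(4), u = 4.
The integral becomes ∫ cos(u) du from 1 to 4, with antiderivative sin(u).
Back in x: F(x) = sin(exp(x)).
Then F(log(4)) - F(0) = (sin(4)) - (sin(1)) = -sin(1) + sin(4).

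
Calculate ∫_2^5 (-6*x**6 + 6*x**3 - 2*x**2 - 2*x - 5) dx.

-924771/14

By the power rule, an antiderivative is F(x) = -6*x**7/7 + 3*x**4/2 - 2*x**3/3 - x**2 - 5*x.
Then F(5) - F(2) = (-2778725/42) - (-2206/21) = -924771/14.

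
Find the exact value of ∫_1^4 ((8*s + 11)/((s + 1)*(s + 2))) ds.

2*log(2) + 3*log(5)

Factor the denominator: s**2 + 3*s + 2 = (s + 2)(s + 1).
Partial fractions: (8*s + 11)/((s + 1)*(s + 2)) = 5/(s + 2) + 3/(s + 1).
An antiderivative is F(s) = 3*log(s + 1) + 5*log(s + 2).
Then F(4) - F(1) = (5*log(2) + 3*log(5) + 5*log(3)) - (3*log(2) + 5*log(3)) = 2*log(2) + 3*log(5).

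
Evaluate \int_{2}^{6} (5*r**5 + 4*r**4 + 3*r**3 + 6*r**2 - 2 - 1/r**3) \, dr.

By the power rule, an antiderivative is F(r) = 5*r**6/6 + 4*r**5/5 + 3*r**4/4 + 2*r**3 - 2*r + 1/(2*r**2).
Then F(6) - F(2) = (16737413/360) - (12367/120) = 2087539/45.

2087539/45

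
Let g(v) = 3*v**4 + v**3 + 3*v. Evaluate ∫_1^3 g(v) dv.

886/5

By the power rule, an antiderivative is F(v) = 3*v**5/5 + v**4/4 + 3*v**2/2.
Then F(3) - F(1) = (3591/20) - (47/20) = 886/5.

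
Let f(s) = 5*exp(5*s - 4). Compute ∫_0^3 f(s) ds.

-(1 - exp(15))*exp(-4)

Let u = 5*s - 4, so du = 5 ds. When s = 0, u = -4; when s = 3, u = 11.
The integral becomes ∫ exp(u) du from -4 to 11, with antiderivative exp(u).
Back in s: F(s) = exp(5*s - 4).
Then F(3) - F(0) = (exp(11)) - (exp(-4)) = -(1 - exp(15))*exp(-4).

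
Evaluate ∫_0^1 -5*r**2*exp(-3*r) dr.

-10/27 + 85*exp(-3)/27

Integrate by parts twice (u = r^2, dv = -5*exp(-3*r) dr).
An antiderivative is F(r) = (45*r**2 + 30*r + 10)*exp(-3*r)/27.
Then F(1) - F(0) = (85*exp(-3)/27) - (10/27) = -10/27 + 85*exp(-3)/27.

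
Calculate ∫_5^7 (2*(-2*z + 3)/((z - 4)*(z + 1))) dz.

-log(16)

Factor the denominator: z**2 - 3*z - 4 = (z + 1)(z - 4).
Partial fractions: 2*(-2*z + 3)/((z - 4)*(z + 1)) = -2/(z + 1) - 2/(z - 4).
An antiderivative is F(z) = -2*log(z - 4) - 2*log(z + 1).
Then F(7) - F(5) = (-6*log(2) - 2*log(3)) - (-log(36)) = -log(16).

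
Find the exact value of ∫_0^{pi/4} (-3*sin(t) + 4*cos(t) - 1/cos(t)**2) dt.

An antiderivative is F(t) = 4*sin(t) + 3*cos(t) - tan(t).
Then F(pi/4) - F(0) = (-1 + 7*sqrt(2)/2) - (3) = -4 + 7*sqrt(2)/2.

-4 + 7*sqrt(2)/2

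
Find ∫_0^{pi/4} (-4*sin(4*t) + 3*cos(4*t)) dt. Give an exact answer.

-2

An antiderivative is F(t) = 3*sin(4*t)/4 + cos(4*t).
Then F(pi/4) - F(0) = (-1) - (1) = -2.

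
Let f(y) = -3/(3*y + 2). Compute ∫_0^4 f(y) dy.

-log(7)

An antiderivative is F(y) = -log(3*y + 2).
Then F(4) - F(0) = (-log(14)) - (-log(2)) = -log(7).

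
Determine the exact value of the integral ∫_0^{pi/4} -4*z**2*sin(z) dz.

-4*sqrt(2) - sqrt(2)*pi + sqrt(2)*pi**2/8 + 8

Integrate by parts twice (u = z^2, dv = -4*sin(z) dz).
An antiderivative is F(z) = 4*z**2*cos(z) - 8*z*sin(z) - 8*cos(z).
Then F(pi/4) - F(0) = (sqrt(2)*(-4 - pi + pi**2/8)) - (-8) = -4*sqrt(2) - sqrt(2)*pi + sqrt(2)*pi**2/8 + 8.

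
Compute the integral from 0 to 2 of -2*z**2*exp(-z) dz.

-4 + 20*exp(-2)

Integrate by parts twice (u = z^2, dv = -2*exp(-z) dz).
An antiderivative is F(z) = (2*z**2 + 4*z + 4)*exp(-z).
Then F(2) - F(0) = (20*exp(-2)) - (4) = -4 + 20*exp(-2).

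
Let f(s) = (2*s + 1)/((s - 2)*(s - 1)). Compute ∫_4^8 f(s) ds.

Factor the denominator: s**2 - 3*s + 2 = (s - 1)(s - 2).
Partial fractions: (2*s + 1)/((s - 2)*(s - 1)) = -3/(s - 1) + 5/(s - 2).
An antiderivative is F(s) = 5*log(s - 2) - 3*log(s - 1).
Then F(8) - F(4) = (-3*log(7) + 5*log(2) + 5*log(3)) - (log(32/27)) = -3*log(7) + 8*log(3).

-3*log(7) + 8*log(3)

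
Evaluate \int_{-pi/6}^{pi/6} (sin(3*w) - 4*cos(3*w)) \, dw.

-8/3

An antiderivative is F(w) = -4*sin(3*w)/3 - cos(3*w)/3.
Then F(pi/6) - F(-pi/6) = (-4/3) - (4/3) = -8/3.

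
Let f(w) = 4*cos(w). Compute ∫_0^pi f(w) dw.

0

An antiderivative is F(w) = 4*sin(w).
Then F(pi) - F(0) = (0) - (0) = 0.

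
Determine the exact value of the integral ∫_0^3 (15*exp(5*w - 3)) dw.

-(3 - 3*exp(15))*exp(-3)

Let u = 5*w - 3, so du = 5 dw. When w = 0, u = -3; when w = 3, u = 12.
The integral becomes 3·∫ exp(u) du from -3 to 12, with antiderivative 3*exp(u).
Back in w: F(w) = 3*exp(5*w - 3).
Then F(3) - F(0) = (3*exp(12)) - (3*exp(-3)) = -(3 - 3*exp(15))*exp(-3).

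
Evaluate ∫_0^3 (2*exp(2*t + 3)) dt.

-exp(3) + exp(9)

Let u = 2*t + 3, so du = 2 dt. When t = 0, u = 3; when t = 3, u = 9.
The integral becomes ∫ exp(u) du from 3 to 9, with antiderivative exp(u).
Back in t: F(t) = exp(2*t + 3).
Then F(3) - F(0) = (exp(9)) - (exp(3)) = -exp(3) + exp(9).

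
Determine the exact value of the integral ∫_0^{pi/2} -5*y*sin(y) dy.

Integrate by parts once (u = y, dv = -5*sin(y) dy).
An antiderivative is F(y) = 5*y*cos(y) - 5*sin(y).
Then F(pi/2) - F(0) = (-5) - (0) = -5.

-5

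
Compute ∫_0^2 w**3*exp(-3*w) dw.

Integrate by parts 3 times (u = w^3, dv = exp(-3*w) dw).
An antiderivative is F(w) = (-9*w**3 - 9*w**2 - 6*w - 2)*exp(-3*w)/27.
Then F(2) - F(0) = (-122*exp(-6)/27) - (-2/27) = 2/27 - 122*exp(-6)/27.

2/27 - 122*exp(-6)/27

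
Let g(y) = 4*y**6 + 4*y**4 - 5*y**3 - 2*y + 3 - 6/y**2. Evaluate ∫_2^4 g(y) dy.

684267/70

By the power rule, an antiderivative is F(y) = 4*y**7/7 + 4*y**5/5 - 5*y**4/4 - y**2 + 3*y + 6/y.
Then F(4) - F(2) = (690129/70) - (2931/35) = 684267/70.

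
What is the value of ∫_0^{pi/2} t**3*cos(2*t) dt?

3/4 - 3*pi**2/16

Integrate by parts 3 times (u = t^3, dv = cos(2*t) dt).
An antiderivative is F(t) = t**3*sin(2*t)/2 + 3*t**2*cos(2*t)/4 - 3*t*sin(2*t)/4 - 3*cos(2*t)/8.
Then F(pi/2) - F(0) = (3/8 - 3*pi**2/16) - (-3/8) = 3/4 - 3*pi**2/16.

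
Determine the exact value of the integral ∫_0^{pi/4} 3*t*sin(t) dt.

Integrate by parts once (u = t, dv = 3*sin(t) dt).
An antiderivative is F(t) = -3*t*cos(t) + 3*sin(t).
Then F(pi/4) - F(0) = (3*sqrt(2)*(4 - pi)/8) - (0) = 3*sqrt(2)*(4 - pi)/8.

3*sqrt(2)*(4 - pi)/8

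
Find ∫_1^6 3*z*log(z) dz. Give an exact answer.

-105/4 + 54*log(2) + 54*log(3)

Integrate by parts once (u = ln z, dv = 3*z dz).
An antiderivative is F(z) = 3*z**2*(2*log(z) - 1)/4.
Then F(6) - F(1) = (-27 + 54*log(2) + 54*log(3)) - (-3/4) = -105/4 + 54*log(2) + 54*log(3).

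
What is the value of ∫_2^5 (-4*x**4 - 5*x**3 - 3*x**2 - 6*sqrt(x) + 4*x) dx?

-66213/20 - 20*sqrt(5) + 8*sqrt(2)

By the power rule, an antiderivative is F(x) = -4*x**5/5 - 5*x**4/4 - 4*x**(3/2) - x**3 + 2*x**2.
Then F(5) - F(2) = (-13425/4 - 20*sqrt(5)) - (-228/5 - 8*sqrt(2)) = -66213/20 - 20*sqrt(5) + 8*sqrt(2).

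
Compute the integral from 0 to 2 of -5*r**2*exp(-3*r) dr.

Integrate by parts twice (u = r^2, dv = -5*exp(-3*r) dr).
An antiderivative is F(r) = (45*r**2 + 30*r + 10)*exp(-3*r)/27.
Then F(2) - F(0) = (250*exp(-6)/27) - (10/27) = -10/27 + 250*exp(-6)/27.

-10/27 + 250*exp(-6)/27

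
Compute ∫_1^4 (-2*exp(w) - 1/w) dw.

An antiderivative is F(w) = -2*exp(w) - log(w).
Then F(4) - F(1) = (-2*exp(4) - log(4)) - (-2*exp(1)) = -2*exp(4) - 2*log(2) + 2*exp(1).

-2*exp(4) - 2*log(2) + 2*exp(1)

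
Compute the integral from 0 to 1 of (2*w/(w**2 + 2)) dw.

Let u = w**2 + 2, so du = 2*w dw. When w = 0, u = 2; when w = 1, u = 3.
The integral becomes ∫ 1/u du from 2 to 3, with antiderivative log(u).
Back in w: F(w) = log(w**2 + 2).
Then F(1) - F(0) = (log(3)) - (log(2)) = log(3/2).

log(3/2)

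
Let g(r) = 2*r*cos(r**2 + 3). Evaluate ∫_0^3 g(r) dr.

sin(12) - sin(3)

Let u = r**2 + 3, so du = 2*r dr. When r = 0, u = 3; when r = 3, u = 12.
The integral becomes ∫ cos(u) du from 3 to 12, with antiderivative sin(u).
Back in r: F(r) = sin(r**2 + 3).
Then F(3) - F(0) = (sin(12)) - (sin(3)) = sin(12) - sin(3).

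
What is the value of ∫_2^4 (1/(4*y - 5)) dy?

An antiderivative is F(y) = log(4*y - 5)/4.
Then F(4) - F(2) = (log(11)/4) - (log(3)/4) = -log(3)/4 + log(11)/4.

-log(3)/4 + log(11)/4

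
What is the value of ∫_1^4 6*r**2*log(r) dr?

-42 + 256*log(2)

Integrate by parts once (u = ln r, dv = 6*r**2 dr).
An antiderivative is F(r) = 2*r**3*(3*log(r) - 1)/3.
Then F(4) - F(1) = (-128/3 + 256*log(2)) - (-2/3) = -42 + 256*log(2).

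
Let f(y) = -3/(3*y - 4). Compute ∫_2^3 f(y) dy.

An antiderivative is F(y) = -log(3*y - 4).
Then F(3) - F(2) = (-log(5)) - (-log(2)) = log(2/5).

log(2/5)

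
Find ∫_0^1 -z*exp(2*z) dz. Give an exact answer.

Integrate by parts once (u = z, dv = -exp(2*z) dz).
An antiderivative is F(z) = (-2*z + 1)*exp(2*z)/4.
Then F(1) - F(0) = (-exp(2)/4) - (1/4) = -exp(2)/4 - 1/4.

-exp(2)/4 - 1/4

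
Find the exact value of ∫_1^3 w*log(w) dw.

Integrate by parts once (u = ln w, dv = w dw).
An antiderivative is F(w) = w**2*(2*log(w) - 1)/4.
Then F(3) - F(1) = (-9/4 + 9*log(3)/2) - (-1/4) = -2 + 9*log(3)/2.

-2 + 9*log(3)/2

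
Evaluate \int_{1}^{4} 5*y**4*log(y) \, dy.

-1023/5 + 2048*log(2)

Integrate by parts once (u = ln y, dv = 5*y**4 dy).
An antiderivative is F(y) = y**5*(5*log(y) - 1)/5.
Then F(4) - F(1) = (-1024/5 + 2048*log(2)) - (-1/5) = -1023/5 + 2048*log(2).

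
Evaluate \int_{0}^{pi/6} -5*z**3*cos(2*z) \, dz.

-15/16 - 5*pi**2/96 - 5*sqrt(3)*pi**3/864 + 5*sqrt(3)*pi/16

Integrate by parts 3 times (u = z^3, dv = -5*cos(2*z) dz).
An antiderivative is F(z) = -5*z**3*sin(2*z)/2 - 15*z**2*cos(2*z)/4 + 15*z*sin(2*z)/4 + 15*cos(2*z)/8.
Then F(pi/6) - F(0) = (-5*pi**2/96 - 5*sqrt(3)*pi**3/864 + 15/16 + 5*sqrt(3)*pi/16) - (15/8) = -15/16 - 5*pi**2/96 - 5*sqrt(3)*pi**3/864 + 5*sqrt(3)*pi/16.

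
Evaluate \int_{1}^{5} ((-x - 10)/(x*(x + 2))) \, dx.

-5*log(5) - 4*log(3) + 4*log(7)

Factor the denominator: x**2 + 2*x = (x + 2)x.
Partial fractions: (-x - 10)/(x*(x + 2)) = 4/(x + 2) - 5/x.
An antiderivative is F(x) = -5*log(x) + 4*log(x + 2).
Then F(5) - F(1) = (-5*log(5) + 4*log(7)) - (log(81)) = -5*log(5) - 4*log(3) + 4*log(7).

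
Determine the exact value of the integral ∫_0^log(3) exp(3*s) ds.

26/3

Let u = exp(s), so du = exp(s) ds. When s = 0, u = 1; when s = log(3), u = 3.
The integral becomes ∫ u**2 du from 1 to 3, with antiderivative u**3/3.
Back in s: F(s) = exp(3*s)/3.
Then F(log(3)) - F(0) = (9) - (1/3) = 26/3.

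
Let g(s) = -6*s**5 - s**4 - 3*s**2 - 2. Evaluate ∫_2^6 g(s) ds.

-241784/5

By the power rule, an antiderivative is F(s) = -s**6 - s**5/5 - s**3 - 2*s.
Then F(6) - F(2) = (-242196/5) - (-412/5) = -241784/5.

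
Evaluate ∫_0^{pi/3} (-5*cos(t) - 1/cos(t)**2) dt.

An antiderivative is F(t) = -5*sin(t) - tan(t).
Then F(pi/3) - F(0) = (-7*sqrt(3)/2) - (0) = -7*sqrt(3)/2.

-7*sqrt(3)/2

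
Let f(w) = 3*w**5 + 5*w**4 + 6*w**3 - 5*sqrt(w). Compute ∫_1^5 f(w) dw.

By the power rule, an antiderivative is F(w) = w**6/2 + w**5 + 3*w**4/2 - 10*w**(3/2)/3.
Then F(5) - F(1) = (11875 - 50*sqrt(5)/3) - (-1/3) = 35626/3 - 50*sqrt(5)/3.

35626/3 - 50*sqrt(5)/3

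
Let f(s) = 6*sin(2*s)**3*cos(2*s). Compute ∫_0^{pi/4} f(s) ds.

Let u = sin(2*s), so du = 2*cos(2*s) ds. When s = 0, u = 0; when s = pi/4, u = 1.
The integral becomes 3·∫ u**3 du from 0 to 1, with antiderivative 3*u**4/4.
Back in s: F(s) = 3*sin(2*s)**4/4.
Then F(pi/4) - F(0) = (3/4) - (0) = 3/4.

3/4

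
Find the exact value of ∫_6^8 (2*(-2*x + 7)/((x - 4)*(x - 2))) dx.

Factor the denominator: x**2 - 6*x + 8 = (x - 2)(x - 4).
Partial fractions: 2*(-2*x + 7)/((x - 4)*(x - 2)) = -3/(x - 2) - 1/(x - 4).
An antiderivative is F(x) = -log(x - 4) - 3*log(x - 2).
Then F(8) - F(6) = (-5*log(2) - 3*log(3)) - (-7*log(2)) = log(4/27).

log(4/27)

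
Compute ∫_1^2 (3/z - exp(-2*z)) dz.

An antiderivative is F(z) = 3*log(z) + exp(-2*z)/2.
Then F(2) - F(1) = (exp(-4)/2 + 3*log(2)) - (exp(-2)/2) = (-exp(2) + 1 + 6*exp(4)*log(2))*exp(-4)/2.

(-exp(2) + 1 + 6*exp(4)*log(2))*exp(-4)/2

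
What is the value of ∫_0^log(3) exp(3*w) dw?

Let u = exp(w), so du = exp(w) dw. When w = 0, u = 1; when w = log(3), u = 3.
The integral becomes ∫ u**2 du from 1 to 3, with antiderivative u**3/3.
Back in w: F(w) = exp(3*w)/3.
Then F(log(3)) - F(0) = (9) - (1/3) = 26/3.

26/3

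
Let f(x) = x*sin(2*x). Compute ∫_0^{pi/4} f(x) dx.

1/4

Integrate by parts once (u = x, dv = sin(2*x) dx).
An antiderivative is F(x) = -x*cos(2*x)/2 + sin(2*x)/4.
Then F(pi/4) - F(0) = (1/4) - (0) = 1/4.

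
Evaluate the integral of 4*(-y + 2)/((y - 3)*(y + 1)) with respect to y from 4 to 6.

Factor the denominator: y**2 - 2*y - 3 = (y + 1)(y - 3).
Partial fractions: 4*(-y + 2)/((y - 3)*(y + 1)) = -3/(y + 1) - 1/(y - 3).
An antiderivative is F(y) = -log(y - 3) - 3*log(y + 1).
Then F(6) - F(4) = (-3*log(7) - log(3)) - (-3*log(5)) = -3*log(7) - log(3) + 3*log(5).

-3*log(7) - log(3) + 3*log(5)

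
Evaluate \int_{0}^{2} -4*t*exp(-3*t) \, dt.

-4/9 + 28*exp(-6)/9

Integrate by parts once (u = t, dv = -4*exp(-3*t) dt).
An antiderivative is F(t) = (12*t + 4)*exp(-3*t)/9.
Then F(2) - F(0) = (28*exp(-6)/9) - (4/9) = -4/9 + 28*exp(-6)/9.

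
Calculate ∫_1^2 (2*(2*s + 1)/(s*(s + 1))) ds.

log(9)

Factor the denominator: s**2 + s = (s + 1)s.
Partial fractions: 2*(2*s + 1)/(s*(s + 1)) = 2/(s + 1) + 2/s.
An antiderivative is F(s) = 2*log(s) + 2*log(s + 1).
Then F(2) - F(1) = (log(36)) - (log(4)) = log(9).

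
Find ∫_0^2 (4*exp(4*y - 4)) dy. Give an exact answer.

2*sinh(4)

Let u = 4*y - 4, so du = 4 dy. When y = 0, u = -4; when y = 2, u = 4.
The integral becomes ∫ exp(u) du from -4 to 4, with antiderivative exp(u).
Back in y: F(y) = exp(4*y - 4).
Then F(2) - F(0) = (exp(4)) - (exp(-4)) = 2*sinh(4).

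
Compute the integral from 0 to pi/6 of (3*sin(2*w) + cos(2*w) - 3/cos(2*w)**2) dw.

3/4 - 5*sqrt(3)/4

An antiderivative is F(w) = sin(2*w)/2 - 3*cos(2*w)/2 - 3*tan(2*w)/2.
Then F(pi/6) - F(0) = (-5*sqrt(3)/4 - 3/4) - (-3/2) = 3/4 - 5*sqrt(3)/4.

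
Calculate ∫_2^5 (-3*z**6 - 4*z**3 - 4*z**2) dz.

-239346/7

By the power rule, an antiderivative is F(z) = -3*z**7/7 - z**4 - 4*z**3/3.
Then F(5) - F(2) = (-719750/21) - (-1712/21) = -239346/7.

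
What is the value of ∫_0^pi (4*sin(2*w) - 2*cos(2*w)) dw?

An antiderivative is F(w) = -sin(2*w) - 2*cos(2*w).
Then F(pi) - F(0) = (-2) - (-2) = 0.

0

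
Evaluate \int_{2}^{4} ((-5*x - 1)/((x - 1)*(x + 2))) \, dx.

-5*log(3) + 3*log(2)

Factor the denominator: x**2 + x - 2 = (x + 2)(x - 1).
Partial fractions: (-5*x - 1)/((x - 1)*(x + 2)) = -3/(x + 2) - 2/(x - 1).
An antiderivative is F(x) = -2*log(x - 1) - 3*log(x + 2).
Then F(4) - F(2) = (-5*log(3) - 3*log(2)) - (-log(64)) = -5*log(3) + 3*log(2).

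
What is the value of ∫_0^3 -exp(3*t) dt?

1/3 - exp(9)/3

An antiderivative is F(t) = -exp(3*t)/3.
Then F(3) - F(0) = (-exp(9)/3) - (-1/3) = 1/3 - exp(9)/3.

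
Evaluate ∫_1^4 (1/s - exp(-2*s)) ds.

An antiderivative is F(s) = log(s) + exp(-2*s)/2.
Then F(4) - F(1) = (exp(-8)/2 + 2*log(2)) - (exp(-2)/2) = (-exp(6) + 1 + 4*exp(8)*log(2))*exp(-8)/2.

(-exp(6) + 1 + 4*exp(8)*log(2))*exp(-8)/2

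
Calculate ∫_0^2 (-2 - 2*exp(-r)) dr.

An antiderivative is F(r) = -2*r + 2*exp(-r).
Then F(2) - F(0) = (-4 + 2*exp(-2)) - (2) = -6 + 2*exp(-2).

-6 + 2*exp(-2)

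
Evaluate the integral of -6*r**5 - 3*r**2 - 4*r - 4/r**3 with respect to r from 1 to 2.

By the power rule, an antiderivative is F(r) = -r**6 - r**3 - 2*r**2 + 2/r**2.
Then F(2) - F(1) = (-159/2) - (-2) = -155/2.

-155/2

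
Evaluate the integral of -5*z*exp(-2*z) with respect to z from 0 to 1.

Integrate by parts once (u = z, dv = -5*exp(-2*z) dz).
An antiderivative is F(z) = (10*z + 5)*exp(-2*z)/4.
Then F(1) - F(0) = (15*exp(-2)/4) - (5/4) = -5/4 + 15*exp(-2)/4.

-5/4 + 15*exp(-2)/4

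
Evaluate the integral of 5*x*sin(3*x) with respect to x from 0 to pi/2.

-5/9

Integrate by parts once (u = x, dv = 5*sin(3*x) dx).
An antiderivative is F(x) = -5*x*cos(3*x)/3 + 5*sin(3*x)/9.
Then F(pi/2) - F(0) = (-5/9) - (0) = -5/9.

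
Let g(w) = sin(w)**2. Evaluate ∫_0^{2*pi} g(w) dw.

pi

Use the identity sin^2(w) = (1 - cos(2*w))/2.
An antiderivative is F(w) = w/2 - sin(2*w)/4.
Then F(2*pi) - F(0) = (pi) - (0) = pi.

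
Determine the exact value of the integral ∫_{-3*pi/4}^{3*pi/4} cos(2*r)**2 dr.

Use the identity cos^2(2*r) = (1 + cos(4*r))/2.
An antiderivative is F(r) = r/2 + sin(4*r)/8.
Then F(3*pi/4) - F(-3*pi/4) = (3*pi/8) - (-3*pi/8) = 3*pi/4.

3*pi/4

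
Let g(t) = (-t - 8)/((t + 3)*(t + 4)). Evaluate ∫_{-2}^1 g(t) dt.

-14*log(2) + 4*log(5)

Factor the denominator: t**2 + 7*t + 12 = (t + 4)(t + 3).
Partial fractions: (-t - 8)/((t + 3)*(t + 4)) = 4/(t + 4) - 5/(t + 3).
An antiderivative is F(t) = -5*log(t + 3) + 4*log(t + 4).
Then F(1) - F(-2) = (-10*log(2) + 4*log(5)) - (log(16)) = -14*log(2) + 4*log(5).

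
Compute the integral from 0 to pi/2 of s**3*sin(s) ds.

Integrate by parts 3 times (u = s^3, dv = sin(s) ds).
An antiderivative is F(s) = -s**3*cos(s) + 3*s**2*sin(s) + 6*s*cos(s) - 6*sin(s).
Then F(pi/2) - F(0) = (-6 + 3*pi**2/4) - (0) = -6 + 3*pi**2/4.

-6 + 3*pi**2/4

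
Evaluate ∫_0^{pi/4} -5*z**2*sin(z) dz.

-5*sqrt(2) - 5*sqrt(2)*pi/4 + 5*sqrt(2)*pi**2/32 + 10

Integrate by parts twice (u = z^2, dv = -5*sin(z) dz).
An antiderivative is F(z) = 5*z**2*cos(z) - 10*z*sin(z) - 10*cos(z).
Then F(pi/4) - F(0) = (5*sqrt(2)*(-32 - 8*pi + pi**2)/32) - (-10) = -5*sqrt(2) - 5*sqrt(2)*pi/4 + 5*sqrt(2)*pi**2/32 + 10.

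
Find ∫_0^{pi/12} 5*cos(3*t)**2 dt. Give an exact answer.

Use the identity cos^2(3*t) = (1 + cos(6*t))/2.
An antiderivative is F(t) = 5*t/2 + 5*sin(6*t)/12.
Then F(pi/12) - F(0) = (5/12 + 5*pi/24) - (0) = 5/12 + 5*pi/24.

5/12 + 5*pi/24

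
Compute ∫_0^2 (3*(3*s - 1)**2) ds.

Let u = 3*s - 1, so du = 3 ds. When s = 0, u = -1; when s = 2, u = 5.
The integral becomes ∫ u**2 du from -1 to 5, with antiderivative u**3/3.
Back in s: F(s) = (3*s - 1)**3/3.
Then F(2) - F(0) = (125/3) - (-1/3) = 42.

42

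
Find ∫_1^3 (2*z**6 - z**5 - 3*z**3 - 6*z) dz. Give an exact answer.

By the power rule, an antiderivative is F(z) = 2*z**7/7 - z**6/6 - 3*z**4/4 - 3*z**2.
Then F(3) - F(1) = (11637/28) - (-305/84) = 8804/21.

8804/21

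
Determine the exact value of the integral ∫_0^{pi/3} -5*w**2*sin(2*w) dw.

-5*sqrt(3)*pi/12 - 5*pi**2/36 + 15/8

Integrate by parts twice (u = w^2, dv = -5*sin(2*w) dw).
An antiderivative is F(w) = 5*w**2*cos(2*w)/2 - 5*w*sin(2*w)/2 - 5*cos(2*w)/4.
Then F(pi/3) - F(0) = (-5*sqrt(3)*pi/12 - 5*pi**2/36 + 5/8) - (-5/4) = -5*sqrt(3)*pi/12 - 5*pi**2/36 + 15/8.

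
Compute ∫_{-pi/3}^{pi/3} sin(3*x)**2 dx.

Use the identity sin^2(3*x) = (1 - cos(6*x))/2.
An antiderivative is F(x) = x/2 - sin(6*x)/12.
Then F(pi/3) - F(-pi/3) = (pi/6) - (-pi/6) = pi/3.

pi/3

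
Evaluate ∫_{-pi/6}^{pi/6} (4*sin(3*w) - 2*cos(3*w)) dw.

An antiderivative is F(w) = -2*sin(3*w)/3 - 4*cos(3*w)/3.
Then F(pi/6) - F(-pi/6) = (-2/3) - (2/3) = -4/3.

-4/3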